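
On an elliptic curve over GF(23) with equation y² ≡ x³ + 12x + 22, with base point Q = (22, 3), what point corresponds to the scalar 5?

Repeated addition: build up to 5Q.
2Q: tangent at (22, 3): λ = (3·22² + 12)/(2·3) ≡ 15/6. 6⁻¹ ≡ 4 (mod 23), so λ ≡ 15·4 ≡ 14.
  x = λ² - 22 - 22 = 196 - 44 ≡ 14; y = λ·(22 - 14) - 3 ≡ 17. → (14, 17)
3Q: (14, 17) + (22, 3). λ = (3 - 17)/(22 - 14) ≡ 9/8 mod 23. 8⁻¹ ≡ 3 (mod 23) since 8·3 = 24 ≡ 1, so λ ≡ 4.
  x = λ² - 14 - 22 = 16 - 36 ≡ 3; y = λ·(14 - 3) - 17 ≡ 4. → (3, 4)
4Q: (3, 4) + (22, 3). λ = (3 - 4)/(22 - 3) ≡ 22/19 mod 23. 19⁻¹ ≡ 17 (mod 23) since 19·17 = 323 ≡ 1, so λ ≡ 6.
  x = λ² - 3 - 22 = 36 - 25 ≡ 11; y = λ·(3 - 11) - 4 ≡ 17. → (11, 17)
5Q: (11, 17) + (22, 3). λ = (3 - 17)/(22 - 11) ≡ 9/11 mod 23. 11⁻¹ ≡ 21 (mod 23), so λ ≡ 5.
  x = λ² - 11 - 22 = 25 - 33 ≡ 15; y = λ·(11 - 15) - 17 ≡ 9. → (15, 9)

(15, 9)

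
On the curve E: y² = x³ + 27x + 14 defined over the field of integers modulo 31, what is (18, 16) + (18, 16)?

(13, 19)

tangent at (18, 16): λ = (3·18² + 27)/(2·16) ≡ 7/1. 1⁻¹ ≡ 1 (mod 31) since 1·1 = 1 ≡ 1, so λ ≡ 7·1 ≡ 7.
  x = λ² - 18 - 18 = 49 - 36 ≡ 13; y = λ·(18 - 13) - 16 ≡ 19. → (13, 19)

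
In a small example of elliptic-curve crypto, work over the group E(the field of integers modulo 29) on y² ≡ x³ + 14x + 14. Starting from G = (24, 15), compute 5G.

Double-and-add on 5 = (101)₂. Start with G = (24, 15) for the leading 1-bit.
double: tangent at (24, 15): λ = (3·24² + 14)/(2·15) ≡ 2/1. 1⁻¹ ≡ 1 (mod 29) since 1·1 = 1 ≡ 1, so λ ≡ 2·1 ≡ 2.
  x = λ² - 24 - 24 = 4 - 48 ≡ 14; y = λ·(24 - 14) - 15 ≡ 5. → (14, 5)
double: tangent at (14, 5): λ = (3·14² + 14)/(2·5) ≡ 22/10. 10⁻¹ ≡ 3 (mod 29), so λ ≡ 22·3 ≡ 8.
  x = λ² - 14 - 14 = 64 - 28 ≡ 7; y = λ·(14 - 7) - 5 ≡ 22. → (7, 22)
add G: (7, 22) + (24, 15). λ = (15 - 22)/(24 - 7) ≡ 22/17 mod 29. 17⁻¹ ≡ 12 (mod 29), so λ ≡ 3.
  x = λ² - 7 - 24 = 9 - 31 ≡ 7; y = λ·(7 - 7) - 22 ≡ 7. → (7, 7)

(7, 7)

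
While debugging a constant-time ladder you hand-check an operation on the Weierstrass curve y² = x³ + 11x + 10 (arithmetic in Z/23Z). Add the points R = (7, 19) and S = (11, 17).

(11, 6)

(7, 19) + (11, 17). λ = (17 - 19)/(11 - 7) ≡ 21/4 mod 23. 4⁻¹ ≡ 6 (mod 23) since 4·6 = 24 ≡ 1, so λ ≡ 11.
  x = λ² - 7 - 11 = 121 - 18 ≡ 11; y = λ·(7 - 11) - 19 ≡ 6. → (11, 6)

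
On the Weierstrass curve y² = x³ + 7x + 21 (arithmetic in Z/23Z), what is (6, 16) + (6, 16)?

tangent at (6, 16): λ = (3·6² + 7)/(2·16) ≡ 0/9. 9⁻¹ ≡ 18 (mod 23) since 9·18 = 162 ≡ 1, so λ ≡ 0·18 ≡ 0.
  x = λ² - 6 - 6 = 0 - 12 ≡ 11; y = λ·(6 - 11) - 16 ≡ 7. → (11, 7)

(11, 7)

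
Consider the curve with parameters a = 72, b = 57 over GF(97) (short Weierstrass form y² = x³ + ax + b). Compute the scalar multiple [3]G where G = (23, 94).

Repeated addition: build up to 3G.
2G: tangent at (23, 94): λ = (3·23² + 72)/(2·94) ≡ 10/91. 91⁻¹ ≡ 16 (mod 97) since 91·16 = 1456 ≡ 1, so λ ≡ 10·16 ≡ 63.
  x = λ² - 23 - 23 = 3969 - 46 ≡ 43; y = λ·(23 - 43) - 94 ≡ 4. → (43, 4)
3G: (43, 4) + (23, 94). λ = (94 - 4)/(23 - 43) ≡ 90/77 mod 97. 77⁻¹ ≡ 63 (mod 97), so λ ≡ 44.
  x = λ² - 43 - 23 = 1936 - 66 ≡ 27; y = λ·(43 - 27) - 4 ≡ 21. → (27, 21)

(27, 21)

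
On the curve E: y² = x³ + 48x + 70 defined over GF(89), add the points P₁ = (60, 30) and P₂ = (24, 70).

(60, 30) + (24, 70). λ = (70 - 30)/(24 - 60) ≡ 40/53 mod 89. 53⁻¹ ≡ 42 (mod 89), so λ ≡ 78.
  x = λ² - 60 - 24 = 6084 - 84 ≡ 37; y = λ·(60 - 37) - 30 ≡ 73. → (37, 73)

(37, 73)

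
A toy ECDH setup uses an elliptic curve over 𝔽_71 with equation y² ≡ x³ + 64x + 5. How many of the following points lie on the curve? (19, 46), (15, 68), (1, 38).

2

(19, 46): 46² ≡ 57, rhs ≡ 57 → on.
(15, 68): 68² ≡ 9, rhs ≡ 9 → on.
(1, 38): 38² ≡ 24, rhs ≡ 70 → off.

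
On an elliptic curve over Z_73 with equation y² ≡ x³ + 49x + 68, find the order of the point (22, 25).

10

2P: tangent at (22, 25): λ = (3·22² + 49)/(2·25) ≡ 41/50. 50⁻¹ ≡ 19 (mod 73), so λ ≡ 41·19 ≡ 49.
  x = λ² - 22 - 22 = 2401 - 44 ≡ 21; y = λ·(22 - 21) - 25 ≡ 24. → (21, 24)
3P: (21, 24) + (22, 25). λ = (25 - 24)/(22 - 21) ≡ 1/1 mod 73. 1⁻¹ ≡ 1 (mod 73), so λ ≡ 1.
  x = λ² - 21 - 22 = 1 - 43 ≡ 31; y = λ·(21 - 31) - 24 ≡ 39. → (31, 39)
4P: (31, 39) + (22, 25). λ = (25 - 39)/(22 - 31) ≡ 59/64 mod 73. 64⁻¹ ≡ 8 (mod 73) since 64·8 = 512 ≡ 1, so λ ≡ 34.
  x = λ² - 31 - 22 = 1156 - 53 ≡ 8; y = λ·(31 - 8) - 39 ≡ 13. → (8, 13)
5P: (8, 13) + (22, 25). λ = (25 - 13)/(22 - 8) ≡ 12/14 mod 73. 14⁻¹ ≡ 47 (mod 73), so λ ≡ 53.
  x = λ² - 8 - 22 = 2809 - 30 ≡ 5; y = λ·(8 - 5) - 13 ≡ 0. → (5, 0)
6P: (5, 0) + (22, 25). λ = (25 - 0)/(22 - 5) ≡ 25/17 mod 73. 17⁻¹ ≡ 43 (mod 73), so λ ≡ 53.
  x = λ² - 5 - 22 = 2809 - 27 ≡ 8; y = λ·(5 - 8) - 0 ≡ 60. → (8, 60)
7P: (8, 60) + (22, 25). λ = (25 - 60)/(22 - 8) ≡ 38/14 mod 73. 14⁻¹ ≡ 47 (mod 73) since 14·47 = 658 ≡ 1, so λ ≡ 34.
  x = λ² - 8 - 22 = 1156 - 30 ≡ 31; y = λ·(8 - 31) - 60 ≡ 34. → (31, 34)
8P: (31, 34) + (22, 25). λ = (25 - 34)/(22 - 31) ≡ 64/64 mod 73. 64⁻¹ ≡ 8 (mod 73), so λ ≡ 1.
  x = λ² - 31 - 22 = 1 - 53 ≡ 21; y = λ·(31 - 21) - 34 ≡ 49. → (21, 49)
9P: (21, 49) + (22, 25). λ = (25 - 49)/(22 - 21) ≡ 49/1 mod 73. 1⁻¹ ≡ 1 (mod 73), so λ ≡ 49.
  x = λ² - 21 - 22 = 2401 - 43 ≡ 22; y = λ·(21 - 22) - 49 ≡ 48. → (22, 48)
10P: (22, 48) + (22, 25): same x and y₁ ≡ -y₂, so the sum is O.
10P = O, so the order is 10.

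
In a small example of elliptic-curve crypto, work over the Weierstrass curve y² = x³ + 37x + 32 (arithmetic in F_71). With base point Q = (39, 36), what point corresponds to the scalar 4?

Repeated addition: build up to 4Q.
2Q: tangent at (39, 36): λ = (3·39² + 37)/(2·36) ≡ 56/1. 1⁻¹ ≡ 1 (mod 71), so λ ≡ 56·1 ≡ 56.
  x = λ² - 39 - 39 = 3136 - 78 ≡ 5; y = λ·(39 - 5) - 36 ≡ 22. → (5, 22)
3Q: (5, 22) + (39, 36). λ = (36 - 22)/(39 - 5) ≡ 14/34 mod 71. 34⁻¹ ≡ 23 (mod 71), so λ ≡ 38.
  x = λ² - 5 - 39 = 1444 - 44 ≡ 51; y = λ·(5 - 51) - 22 ≡ 5. → (51, 5)
4Q: (51, 5) + (39, 36). λ = (36 - 5)/(39 - 51) ≡ 31/59 mod 71. 59⁻¹ ≡ 65 (mod 71), so λ ≡ 27.
  x = λ² - 51 - 39 = 729 - 90 ≡ 0; y = λ·(51 - 0) - 5 ≡ 23. → (0, 23)

(0, 23)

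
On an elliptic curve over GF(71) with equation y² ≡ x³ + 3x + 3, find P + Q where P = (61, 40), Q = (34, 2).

(61, 40) + (34, 2). λ = (2 - 40)/(34 - 61) ≡ 33/44 mod 71. 44⁻¹ ≡ 21 (mod 71), so λ ≡ 54.
  x = λ² - 61 - 34 = 2916 - 95 ≡ 52; y = λ·(61 - 52) - 40 ≡ 20. → (52, 20)

(52, 20)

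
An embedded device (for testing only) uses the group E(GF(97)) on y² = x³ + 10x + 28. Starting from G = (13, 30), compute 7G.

(44, 1)

Double-and-add on 7 = (111)₂. Start with G = (13, 30) for the leading 1-bit.
double: tangent at (13, 30): λ = (3·13² + 10)/(2·30) ≡ 32/60. 60⁻¹ ≡ 76 (mod 97) since 60·76 = 4560 ≡ 1, so λ ≡ 32·76 ≡ 7.
  x = λ² - 13 - 13 = 49 - 26 ≡ 23; y = λ·(13 - 23) - 30 ≡ 94. → (23, 94)
add G: (23, 94) + (13, 30). λ = (30 - 94)/(13 - 23) ≡ 33/87 mod 97. 87⁻¹ ≡ 29 (mod 97), so λ ≡ 84.
  x = λ² - 23 - 13 = 7056 - 36 ≡ 36; y = λ·(23 - 36) - 94 ≡ 75. → (36, 75)
double: tangent at (36, 75): λ = (3·36² + 10)/(2·75) ≡ 18/53. 53⁻¹ ≡ 11 (mod 97) since 53·11 = 583 ≡ 1, so λ ≡ 18·11 ≡ 4.
  x = λ² - 36 - 36 = 16 - 72 ≡ 41; y = λ·(36 - 41) - 75 ≡ 2. → (41, 2)
add G: (41, 2) + (13, 30). λ = (30 - 2)/(13 - 41) ≡ 28/69 mod 97. 69⁻¹ ≡ 45 (mod 97) since 69·45 = 3105 ≡ 1, so λ ≡ 96.
  x = λ² - 41 - 13 = 9216 - 54 ≡ 44; y = λ·(41 - 44) - 2 ≡ 1. → (44, 1)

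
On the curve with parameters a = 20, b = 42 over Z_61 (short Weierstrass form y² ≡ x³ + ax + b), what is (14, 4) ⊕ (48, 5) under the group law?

(19, 12)

(14, 4) + (48, 5). λ = (5 - 4)/(48 - 14) ≡ 1/34 mod 61. 34⁻¹ ≡ 9 (mod 61), so λ ≡ 9.
  x = λ² - 14 - 48 = 81 - 62 ≡ 19; y = λ·(14 - 19) - 4 ≡ 12. → (19, 12)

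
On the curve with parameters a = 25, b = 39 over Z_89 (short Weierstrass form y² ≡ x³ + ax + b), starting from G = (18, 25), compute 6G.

(47, 62)

Repeated addition: build up to 6G.
2G: tangent at (18, 25): λ = (3·18² + 25)/(2·25) ≡ 18/50. 50⁻¹ ≡ 73 (mod 89), so λ ≡ 18·73 ≡ 68.
  x = λ² - 18 - 18 = 4624 - 36 ≡ 49; y = λ·(18 - 49) - 25 ≡ 3. → (49, 3)
3G: (49, 3) + (18, 25). λ = (25 - 3)/(18 - 49) ≡ 22/58 mod 89. 58⁻¹ ≡ 66 (mod 89), so λ ≡ 28.
  x = λ² - 49 - 18 = 784 - 67 ≡ 5; y = λ·(49 - 5) - 3 ≡ 72. → (5, 72)
4G: (5, 72) + (18, 25). λ = (25 - 72)/(18 - 5) ≡ 42/13 mod 89. 13⁻¹ ≡ 48 (mod 89), so λ ≡ 58.
  x = λ² - 5 - 18 = 3364 - 23 ≡ 48; y = λ·(5 - 48) - 72 ≡ 15. → (48, 15)
5G: (48, 15) + (18, 25). λ = (25 - 15)/(18 - 48) ≡ 10/59 mod 89. 59⁻¹ ≡ 86 (mod 89) since 59·86 = 5074 ≡ 1, so λ ≡ 59.
  x = λ² - 48 - 18 = 3481 - 66 ≡ 33; y = λ·(48 - 33) - 15 ≡ 69. → (33, 69)
6G: (33, 69) + (18, 25). λ = (25 - 69)/(18 - 33) ≡ 45/74 mod 89. 74⁻¹ ≡ 83 (mod 89), so λ ≡ 86.
  x = λ² - 33 - 18 = 7396 - 51 ≡ 47; y = λ·(33 - 47) - 69 ≡ 62. → (47, 62)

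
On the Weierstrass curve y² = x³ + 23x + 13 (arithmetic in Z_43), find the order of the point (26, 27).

2P: tangent at (26, 27): λ = (3·26² + 23)/(2·27) ≡ 30/11. 11⁻¹ ≡ 4 (mod 43) since 11·4 = 44 ≡ 1, so λ ≡ 30·4 ≡ 34.
  x = λ² - 26 - 26 = 1156 - 52 ≡ 29; y = λ·(26 - 29) - 27 ≡ 0. → (29, 0)
3P: (29, 0) + (26, 27). λ = (27 - 0)/(26 - 29) ≡ 27/40 mod 43. 40⁻¹ ≡ 14 (mod 43), so λ ≡ 34.
  x = λ² - 29 - 26 = 1156 - 55 ≡ 26; y = λ·(29 - 26) - 0 ≡ 16. → (26, 16)
4P: (26, 16) + (26, 27): same x and y₁ ≡ -y₂, so the sum is 𝒪.
4P = 𝒪, so the order is 4.

4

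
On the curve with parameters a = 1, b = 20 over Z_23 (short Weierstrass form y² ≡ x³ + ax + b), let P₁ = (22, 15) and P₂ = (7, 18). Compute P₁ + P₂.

(6, 14)

(22, 15) + (7, 18). λ = (18 - 15)/(7 - 22) ≡ 3/8 mod 23. 8⁻¹ ≡ 3 (mod 23) since 8·3 = 24 ≡ 1, so λ ≡ 9.
  x = λ² - 22 - 7 = 81 - 29 ≡ 6; y = λ·(22 - 6) - 15 ≡ 14. → (6, 14)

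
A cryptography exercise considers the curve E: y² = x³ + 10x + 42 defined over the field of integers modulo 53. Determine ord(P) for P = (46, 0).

2P: (46, 0) + (46, 0): same x and y₁ ≡ -y₂, so the sum is ∞.
2P = ∞, so the order is 2.

2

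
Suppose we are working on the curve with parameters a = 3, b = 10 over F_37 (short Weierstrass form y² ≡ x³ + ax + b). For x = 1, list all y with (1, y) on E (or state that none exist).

none

x³ + 3x + 10 = 14 ≡ 14 (mod 37).
14 is a non-residue mod 37; no y exists.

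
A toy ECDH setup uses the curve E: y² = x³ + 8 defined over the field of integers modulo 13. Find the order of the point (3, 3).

2P: tangent at (3, 3): λ = (3·3² + 0)/(2·3) ≡ 1/6. 6⁻¹ ≡ 11 (mod 13), so λ ≡ 1·11 ≡ 11.
  x = λ² - 3 - 3 = 121 - 6 ≡ 11; y = λ·(3 - 11) - 3 ≡ 0. → (11, 0)
3P: (11, 0) + (3, 3). λ = (3 - 0)/(3 - 11) ≡ 3/5 mod 13. 5⁻¹ ≡ 8 (mod 13), so λ ≡ 11.
  x = λ² - 11 - 3 = 121 - 14 ≡ 3; y = λ·(11 - 3) - 0 ≡ 10. → (3, 10)
4P: (3, 10) + (3, 3): same x and y₁ ≡ -y₂, so the sum is ∞.
4P = ∞, so the order is 4.

4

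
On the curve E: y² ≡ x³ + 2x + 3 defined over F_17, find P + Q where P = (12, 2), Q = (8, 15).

(15, 12)

(12, 2) + (8, 15). λ = (15 - 2)/(8 - 12) ≡ 13/13 mod 17. 13⁻¹ ≡ 4 (mod 17) since 13·4 = 52 ≡ 1, so λ ≡ 1.
  x = λ² - 12 - 8 = 1 - 20 ≡ 15; y = λ·(12 - 15) - 2 ≡ 12. → (15, 12)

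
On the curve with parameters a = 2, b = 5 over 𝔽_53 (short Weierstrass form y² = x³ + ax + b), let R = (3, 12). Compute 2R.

tangent at (3, 12): λ = (3·3² + 2)/(2·12) ≡ 29/24. 24⁻¹ ≡ 42 (mod 53) since 24·42 = 1008 ≡ 1, so λ ≡ 29·42 ≡ 52.
  x = λ² - 3 - 3 = 2704 - 6 ≡ 48; y = λ·(3 - 48) - 12 ≡ 33. → (48, 33)

(48, 33)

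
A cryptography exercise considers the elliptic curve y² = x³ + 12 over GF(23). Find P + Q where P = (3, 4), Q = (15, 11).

(3, 4) + (15, 11). λ = (11 - 4)/(15 - 3) ≡ 7/12 mod 23. 12⁻¹ ≡ 2 (mod 23) since 12·2 = 24 ≡ 1, so λ ≡ 14.
  x = λ² - 3 - 15 = 196 - 18 ≡ 17; y = λ·(3 - 17) - 4 ≡ 7. → (17, 7)

(17, 7)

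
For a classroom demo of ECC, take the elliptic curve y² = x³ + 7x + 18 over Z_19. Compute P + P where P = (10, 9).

(8, 4)

tangent at (10, 9): λ = (3·10² + 7)/(2·9) ≡ 3/18. 18⁻¹ ≡ 18 (mod 19), so λ ≡ 3·18 ≡ 16.
  x = λ² - 10 - 10 = 256 - 20 ≡ 8; y = λ·(10 - 8) - 9 ≡ 4. → (8, 4)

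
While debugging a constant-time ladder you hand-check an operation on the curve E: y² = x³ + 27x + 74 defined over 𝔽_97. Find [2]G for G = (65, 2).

tangent at (65, 2): λ = (3·65² + 27)/(2·2) ≡ 92/4. 4⁻¹ ≡ 73 (mod 97), so λ ≡ 92·73 ≡ 23.
  x = λ² - 65 - 65 = 529 - 130 ≡ 11; y = λ·(65 - 11) - 2 ≡ 76. → (11, 76)

(11, 76)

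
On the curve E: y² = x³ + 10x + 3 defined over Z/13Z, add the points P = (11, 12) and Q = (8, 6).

(11, 1)

(11, 12) + (8, 6). λ = (6 - 12)/(8 - 11) ≡ 7/10 mod 13. 10⁻¹ ≡ 4 (mod 13), so λ ≡ 2.
  x = λ² - 11 - 8 = 4 - 19 ≡ 11; y = λ·(11 - 11) - 12 ≡ 1. → (11, 1)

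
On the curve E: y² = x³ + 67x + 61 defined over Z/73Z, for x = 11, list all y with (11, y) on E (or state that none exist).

31, 42

x³ + 67x + 61 = 2129 ≡ 12 (mod 73).
Square roots of 12 mod 73: 31 and 42 (since 31² = 961 ≡ 12).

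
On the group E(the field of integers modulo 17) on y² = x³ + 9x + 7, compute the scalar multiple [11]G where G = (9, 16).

(14, 2)

Double-and-add on 11 = (1011)₂. Start with G = (9, 16) for the leading 1-bit.
double: tangent at (9, 16): λ = (3·9² + 9)/(2·16) ≡ 14/15. 15⁻¹ ≡ 8 (mod 17), so λ ≡ 14·8 ≡ 10.
  x = λ² - 9 - 9 = 100 - 18 ≡ 14; y = λ·(9 - 14) - 16 ≡ 2. → (14, 2)
double: tangent at (14, 2): λ = (3·14² + 9)/(2·2) ≡ 2/4. 4⁻¹ ≡ 13 (mod 17) since 4·13 = 52 ≡ 1, so λ ≡ 2·13 ≡ 9.
  x = λ² - 14 - 14 = 81 - 28 ≡ 2; y = λ·(14 - 2) - 2 ≡ 4. → (2, 4)
add G: (2, 4) + (9, 16). λ = (16 - 4)/(9 - 2) ≡ 12/7 mod 17. 7⁻¹ ≡ 5 (mod 17) since 7·5 = 35 ≡ 1, so λ ≡ 9.
  x = λ² - 2 - 9 = 81 - 11 ≡ 2; y = λ·(2 - 2) - 4 ≡ 13. → (2, 13)
double: tangent at (2, 13): λ = (3·2² + 9)/(2·13) ≡ 4/9. 9⁻¹ ≡ 2 (mod 17), so λ ≡ 4·2 ≡ 8.
  x = λ² - 2 - 2 = 64 - 4 ≡ 9; y = λ·(2 - 9) - 13 ≡ 16. → (9, 16)
add G: tangent at (9, 16): λ = (3·9² + 9)/(2·16) ≡ 14/15. 15⁻¹ ≡ 8 (mod 17), so λ ≡ 14·8 ≡ 10.
  x = λ² - 9 - 9 = 100 - 18 ≡ 14; y = λ·(9 - 14) - 16 ≡ 2. → (14, 2)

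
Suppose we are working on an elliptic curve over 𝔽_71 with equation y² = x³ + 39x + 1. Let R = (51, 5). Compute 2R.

tangent at (51, 5): λ = (3·51² + 39)/(2·5) ≡ 32/10. 10⁻¹ ≡ 64 (mod 71), so λ ≡ 32·64 ≡ 60.
  x = λ² - 51 - 51 = 3600 - 102 ≡ 19; y = λ·(51 - 19) - 5 ≡ 69. → (19, 69)

(19, 69)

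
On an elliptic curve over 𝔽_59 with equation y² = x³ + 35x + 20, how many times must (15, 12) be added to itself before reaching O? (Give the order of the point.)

5

2P: tangent at (15, 12): λ = (3·15² + 35)/(2·12) ≡ 2/24. 24⁻¹ ≡ 32 (mod 59) since 24·32 = 768 ≡ 1, so λ ≡ 2·32 ≡ 5.
  x = λ² - 15 - 15 = 25 - 30 ≡ 54; y = λ·(15 - 54) - 12 ≡ 29. → (54, 29)
3P: (54, 29) + (15, 12). λ = (12 - 29)/(15 - 54) ≡ 42/20 mod 59. 20⁻¹ ≡ 3 (mod 59), so λ ≡ 8.
  x = λ² - 54 - 15 = 64 - 69 ≡ 54; y = λ·(54 - 54) - 29 ≡ 30. → (54, 30)
4P: (54, 30) + (15, 12). λ = (12 - 30)/(15 - 54) ≡ 41/20 mod 59. 20⁻¹ ≡ 3 (mod 59), so λ ≡ 5.
  x = λ² - 54 - 15 = 25 - 69 ≡ 15; y = λ·(54 - 15) - 30 ≡ 47. → (15, 47)
5P: (15, 47) + (15, 12): same x and y₁ ≡ -y₂, so the sum is O.
5P = O, so the order is 5.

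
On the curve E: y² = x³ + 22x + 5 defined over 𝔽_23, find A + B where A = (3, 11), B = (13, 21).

(3, 11) + (13, 21). λ = (21 - 11)/(13 - 3) ≡ 10/10 mod 23. 10⁻¹ ≡ 7 (mod 23) since 10·7 = 70 ≡ 1, so λ ≡ 1.
  x = λ² - 3 - 13 = 1 - 16 ≡ 8; y = λ·(3 - 8) - 11 ≡ 7. → (8, 7)

(8, 7)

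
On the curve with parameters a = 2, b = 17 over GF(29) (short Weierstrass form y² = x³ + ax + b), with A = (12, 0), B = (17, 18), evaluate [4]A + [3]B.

(5, 6)

First 4A:
Double-and-add on 4 = (100)₂. Start with A = (12, 0) for the leading 1-bit.
double: (12, 0) + (12, 0): same x and y₁ ≡ -y₂, so the sum is ∞.
double: ∞ + ∞ = ∞ (identity).
4A = ∞.
Next 3B:
Repeated addition: build up to 3B.
2B: tangent at (17, 18): λ = (3·17² + 2)/(2·18) ≡ 28/7. 7⁻¹ ≡ 25 (mod 29) since 7·25 = 175 ≡ 1, so λ ≡ 28·25 ≡ 4.
  x = λ² - 17 - 17 = 16 - 34 ≡ 11; y = λ·(17 - 11) - 18 ≡ 6. → (11, 6)
3B: (11, 6) + (17, 18). λ = (18 - 6)/(17 - 11) ≡ 12/6 mod 29. 6⁻¹ ≡ 5 (mod 29) since 6·5 = 30 ≡ 1, so λ ≡ 2.
  x = λ² - 11 - 17 = 4 - 28 ≡ 5; y = λ·(11 - 5) - 6 ≡ 6. → (5, 6)
3B = (5, 6).
Finally 4A + 3B:
∞ + (5, 6) = (5, 6) (identity).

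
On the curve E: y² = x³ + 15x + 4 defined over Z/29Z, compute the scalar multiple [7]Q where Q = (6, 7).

(24, 23)

Double-and-add on 7 = (111)₂. Start with Q = (6, 7) for the leading 1-bit.
double: tangent at (6, 7): λ = (3·6² + 15)/(2·7) ≡ 7/14. 14⁻¹ ≡ 27 (mod 29), so λ ≡ 7·27 ≡ 15.
  x = λ² - 6 - 6 = 225 - 12 ≡ 10; y = λ·(6 - 10) - 7 ≡ 20. → (10, 20)
add Q: (10, 20) + (6, 7). λ = (7 - 20)/(6 - 10) ≡ 16/25 mod 29. 25⁻¹ ≡ 7 (mod 29) since 25·7 = 175 ≡ 1, so λ ≡ 25.
  x = λ² - 10 - 6 = 625 - 16 ≡ 0; y = λ·(10 - 0) - 20 ≡ 27. → (0, 27)
double: tangent at (0, 27): λ = (3·0² + 15)/(2·27) ≡ 15/25. 25⁻¹ ≡ 7 (mod 29), so λ ≡ 15·7 ≡ 18.
  x = λ² - 0 - 0 = 324 - 0 ≡ 5; y = λ·(0 - 5) - 27 ≡ 28. → (5, 28)
add Q: (5, 28) + (6, 7). λ = (7 - 28)/(6 - 5) ≡ 8/1 mod 29. 1⁻¹ ≡ 1 (mod 29) since 1·1 = 1 ≡ 1, so λ ≡ 8.
  x = λ² - 5 - 6 = 64 - 11 ≡ 24; y = λ·(5 - 24) - 28 ≡ 23. → (24, 23)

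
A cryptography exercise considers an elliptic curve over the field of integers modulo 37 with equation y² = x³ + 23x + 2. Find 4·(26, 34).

Write Q = (26, 34).
Repeated addition: build up to 4Q.
2Q: tangent at (26, 34): λ = (3·26² + 23)/(2·34) ≡ 16/31. 31⁻¹ ≡ 6 (mod 37) since 31·6 = 186 ≡ 1, so λ ≡ 16·6 ≡ 22.
  x = λ² - 26 - 26 = 484 - 52 ≡ 25; y = λ·(26 - 25) - 34 ≡ 25. → (25, 25)
3Q: (25, 25) + (26, 34). λ = (34 - 25)/(26 - 25) ≡ 9/1 mod 37. 1⁻¹ ≡ 1 (mod 37) since 1·1 = 1 ≡ 1, so λ ≡ 9.
  x = λ² - 25 - 26 = 81 - 51 ≡ 30; y = λ·(25 - 30) - 25 ≡ 4. → (30, 4)
4Q: (30, 4) + (26, 34). λ = (34 - 4)/(26 - 30) ≡ 30/33 mod 37. 33⁻¹ ≡ 9 (mod 37) since 33·9 = 297 ≡ 1, so λ ≡ 11.
  x = λ² - 30 - 26 = 121 - 56 ≡ 28; y = λ·(30 - 28) - 4 ≡ 18. → (28, 18)

(28, 18)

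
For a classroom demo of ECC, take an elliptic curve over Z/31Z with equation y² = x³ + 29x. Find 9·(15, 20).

Write P = (15, 20).
Repeated addition: build up to 9P.
2P: tangent at (15, 20): λ = (3·15² + 29)/(2·20) ≡ 22/9. 9⁻¹ ≡ 7 (mod 31), so λ ≡ 22·7 ≡ 30.
  x = λ² - 15 - 15 = 900 - 30 ≡ 2; y = λ·(15 - 2) - 20 ≡ 29. → (2, 29)
3P: (2, 29) + (15, 20). λ = (20 - 29)/(15 - 2) ≡ 22/13 mod 31. 13⁻¹ ≡ 12 (mod 31), so λ ≡ 16.
  x = λ² - 2 - 15 = 256 - 17 ≡ 22; y = λ·(2 - 22) - 29 ≡ 23. → (22, 23)
4P: (22, 23) + (15, 20). λ = (20 - 23)/(15 - 22) ≡ 28/24 mod 31. 24⁻¹ ≡ 22 (mod 31) since 24·22 = 528 ≡ 1, so λ ≡ 27.
  x = λ² - 22 - 15 = 729 - 37 ≡ 10; y = λ·(22 - 10) - 23 ≡ 22. → (10, 22)
5P: (10, 22) + (15, 20). λ = (20 - 22)/(15 - 10) ≡ 29/5 mod 31. 5⁻¹ ≡ 25 (mod 31), so λ ≡ 12.
  x = λ² - 10 - 15 = 144 - 25 ≡ 26; y = λ·(10 - 26) - 22 ≡ 3. → (26, 3)
6P: (26, 3) + (15, 20). λ = (20 - 3)/(15 - 26) ≡ 17/20 mod 31. 20⁻¹ ≡ 14 (mod 31), so λ ≡ 21.
  x = λ² - 26 - 15 = 441 - 41 ≡ 28; y = λ·(26 - 28) - 3 ≡ 17. → (28, 17)
7P: (28, 17) + (15, 20). λ = (20 - 17)/(15 - 28) ≡ 3/18 mod 31. 18⁻¹ ≡ 19 (mod 31) since 18·19 = 342 ≡ 1, so λ ≡ 26.
  x = λ² - 28 - 15 = 676 - 43 ≡ 13; y = λ·(28 - 13) - 17 ≡ 1. → (13, 1)
8P: (13, 1) + (15, 20). λ = (20 - 1)/(15 - 13) ≡ 19/2 mod 31. 2⁻¹ ≡ 16 (mod 31), so λ ≡ 25.
  x = λ² - 13 - 15 = 625 - 28 ≡ 8; y = λ·(13 - 8) - 1 ≡ 0. → (8, 0)
9P: (8, 0) + (15, 20). λ = (20 - 0)/(15 - 8) ≡ 20/7 mod 31. 7⁻¹ ≡ 9 (mod 31), so λ ≡ 25.
  x = λ² - 8 - 15 = 625 - 23 ≡ 13; y = λ·(8 - 13) - 0 ≡ 30. → (13, 30)

(13, 30)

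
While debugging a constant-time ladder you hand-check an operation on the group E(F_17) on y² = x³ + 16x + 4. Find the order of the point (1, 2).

2P: tangent at (1, 2): λ = (3·1² + 16)/(2·2) ≡ 2/4. 4⁻¹ ≡ 13 (mod 17), so λ ≡ 2·13 ≡ 9.
  x = λ² - 1 - 1 = 81 - 2 ≡ 11; y = λ·(1 - 11) - 2 ≡ 10. → (11, 10)
3P: (11, 10) + (1, 2). λ = (2 - 10)/(1 - 11) ≡ 9/7 mod 17. 7⁻¹ ≡ 5 (mod 17), so λ ≡ 11.
  x = λ² - 11 - 1 = 121 - 12 ≡ 7; y = λ·(11 - 7) - 10 ≡ 0. → (7, 0)
4P: (7, 0) + (1, 2). λ = (2 - 0)/(1 - 7) ≡ 2/11 mod 17. 11⁻¹ ≡ 14 (mod 17), so λ ≡ 11.
  x = λ² - 7 - 1 = 121 - 8 ≡ 11; y = λ·(7 - 11) - 0 ≡ 7. → (11, 7)
5P: (11, 7) + (1, 2). λ = (2 - 7)/(1 - 11) ≡ 12/7 mod 17. 7⁻¹ ≡ 5 (mod 17), so λ ≡ 9.
  x = λ² - 11 - 1 = 81 - 12 ≡ 1; y = λ·(11 - 1) - 7 ≡ 15. → (1, 15)
6P: (1, 15) + (1, 2): same x and y₁ ≡ -y₂, so the sum is the point at infinity.
6P = the point at infinity, so the order is 6.

6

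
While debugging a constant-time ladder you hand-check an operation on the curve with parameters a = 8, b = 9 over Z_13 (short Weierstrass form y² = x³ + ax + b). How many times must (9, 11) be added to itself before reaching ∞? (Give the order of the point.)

2P: tangent at (9, 11): λ = (3·9² + 8)/(2·11) ≡ 4/9. 9⁻¹ ≡ 3 (mod 13), so λ ≡ 4·3 ≡ 12.
  x = λ² - 9 - 9 = 144 - 18 ≡ 9; y = λ·(9 - 9) - 11 ≡ 2. → (9, 2)
3P: (9, 2) + (9, 11): same x and y₁ ≡ -y₂, so the sum is ∞.
3P = ∞, so the order is 3.

3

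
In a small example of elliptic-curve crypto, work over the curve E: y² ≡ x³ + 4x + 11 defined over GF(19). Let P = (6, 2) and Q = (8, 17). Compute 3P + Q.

(18, 5)

First 3P:
Repeated addition: build up to 3P.
2P: tangent at (6, 2): λ = (3·6² + 4)/(2·2) ≡ 17/4. 4⁻¹ ≡ 5 (mod 19) since 4·5 = 20 ≡ 1, so λ ≡ 17·5 ≡ 9.
  x = λ² - 6 - 6 = 81 - 12 ≡ 12; y = λ·(6 - 12) - 2 ≡ 1. → (12, 1)
3P: (12, 1) + (6, 2). λ = (2 - 1)/(6 - 12) ≡ 1/13 mod 19. 13⁻¹ ≡ 3 (mod 19), so λ ≡ 3.
  x = λ² - 12 - 6 = 9 - 18 ≡ 10; y = λ·(12 - 10) - 1 ≡ 5. → (10, 5)
3P = (10, 5).
Finally 3P + Q:
(10, 5) + (8, 17). λ = (17 - 5)/(8 - 10) ≡ 12/17 mod 19. 17⁻¹ ≡ 9 (mod 19), so λ ≡ 13.
  x = λ² - 10 - 8 = 169 - 18 ≡ 18; y = λ·(10 - 18) - 5 ≡ 5. → (18, 5)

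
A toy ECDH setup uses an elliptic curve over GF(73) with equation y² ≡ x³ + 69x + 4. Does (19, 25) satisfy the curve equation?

no

y² = 25² ≡ 41; x³ + 69x + 4 = 8174 ≡ 71 (mod 73). 41 ≠ 71.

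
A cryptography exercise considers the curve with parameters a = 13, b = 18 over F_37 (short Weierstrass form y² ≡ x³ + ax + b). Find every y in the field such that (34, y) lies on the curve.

x³ + 13x + 18 = 39764 ≡ 26 (mod 37).
Square roots of 26 mod 37: 10 and 27 (since 10² = 100 ≡ 26).

10, 27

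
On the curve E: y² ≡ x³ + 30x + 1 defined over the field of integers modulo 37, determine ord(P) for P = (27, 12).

2P: tangent at (27, 12): λ = (3·27² + 30)/(2·12) ≡ 34/24. 24⁻¹ ≡ 17 (mod 37), so λ ≡ 34·17 ≡ 23.
  x = λ² - 27 - 27 = 529 - 54 ≡ 31; y = λ·(27 - 31) - 12 ≡ 7. → (31, 7)
3P: (31, 7) + (27, 12). λ = (12 - 7)/(27 - 31) ≡ 5/33 mod 37. 33⁻¹ ≡ 9 (mod 37), so λ ≡ 8.
  x = λ² - 31 - 27 = 64 - 58 ≡ 6; y = λ·(31 - 6) - 7 ≡ 8. → (6, 8)
4P: (6, 8) + (27, 12). λ = (12 - 8)/(27 - 6) ≡ 4/21 mod 37. 21⁻¹ ≡ 30 (mod 37) since 21·30 = 630 ≡ 1, so λ ≡ 9.
  x = λ² - 6 - 27 = 81 - 33 ≡ 11; y = λ·(6 - 11) - 8 ≡ 21. → (11, 21)
5P: (11, 21) + (27, 12). λ = (12 - 21)/(27 - 11) ≡ 28/16 mod 37. 16⁻¹ ≡ 7 (mod 37) since 16·7 = 112 ≡ 1, so λ ≡ 11.
  x = λ² - 11 - 27 = 121 - 38 ≡ 9; y = λ·(11 - 9) - 21 ≡ 1. → (9, 1)
6P: (9, 1) + (27, 12). λ = (12 - 1)/(27 - 9) ≡ 11/18 mod 37. 18⁻¹ ≡ 35 (mod 37) since 18·35 = 630 ≡ 1, so λ ≡ 15.
  x = λ² - 9 - 27 = 225 - 36 ≡ 4; y = λ·(9 - 4) - 1 ≡ 0. → (4, 0)
7P: (4, 0) + (27, 12). λ = (12 - 0)/(27 - 4) ≡ 12/23 mod 37. 23⁻¹ ≡ 29 (mod 37), so λ ≡ 15.
  x = λ² - 4 - 27 = 225 - 31 ≡ 9; y = λ·(4 - 9) - 0 ≡ 36. → (9, 36)
8P: (9, 36) + (27, 12). λ = (12 - 36)/(27 - 9) ≡ 13/18 mod 37. 18⁻¹ ≡ 35 (mod 37), so λ ≡ 11.
  x = λ² - 9 - 27 = 121 - 36 ≡ 11; y = λ·(9 - 11) - 36 ≡ 16. → (11, 16)
9P: (11, 16) + (27, 12). λ = (12 - 16)/(27 - 11) ≡ 33/16 mod 37. 16⁻¹ ≡ 7 (mod 37), so λ ≡ 9.
  x = λ² - 11 - 27 = 81 - 38 ≡ 6; y = λ·(11 - 6) - 16 ≡ 29. → (6, 29)
10P: (6, 29) + (27, 12). λ = (12 - 29)/(27 - 6) ≡ 20/21 mod 37. 21⁻¹ ≡ 30 (mod 37) since 21·30 = 630 ≡ 1, so λ ≡ 8.
  x = λ² - 6 - 27 = 64 - 33 ≡ 31; y = λ·(6 - 31) - 29 ≡ 30. → (31, 30)
11P: (31, 30) + (27, 12). λ = (12 - 30)/(27 - 31) ≡ 19/33 mod 37. 33⁻¹ ≡ 9 (mod 37) since 33·9 = 297 ≡ 1, so λ ≡ 23.
  x = λ² - 31 - 27 = 529 - 58 ≡ 27; y = λ·(31 - 27) - 30 ≡ 25. → (27, 25)
12P: (27, 25) + (27, 12): same x and y₁ ≡ -y₂, so the sum is 𝒪.
12P = 𝒪, so the order is 12.

12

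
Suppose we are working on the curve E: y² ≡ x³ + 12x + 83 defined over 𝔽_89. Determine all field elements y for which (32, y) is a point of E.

x³ + 12x + 83 = 33235 ≡ 38 (mod 89).
38 is a non-residue mod 89; no y exists.

none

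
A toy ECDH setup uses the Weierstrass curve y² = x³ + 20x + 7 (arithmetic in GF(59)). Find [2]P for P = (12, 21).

tangent at (12, 21): λ = (3·12² + 20)/(2·21) ≡ 39/42. 42⁻¹ ≡ 52 (mod 59), so λ ≡ 39·52 ≡ 22.
  x = λ² - 12 - 12 = 484 - 24 ≡ 47; y = λ·(12 - 47) - 21 ≡ 35. → (47, 35)

(47, 35)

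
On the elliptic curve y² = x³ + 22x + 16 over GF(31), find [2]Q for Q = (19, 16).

tangent at (19, 16): λ = (3·19² + 22)/(2·16) ≡ 20/1. 1⁻¹ ≡ 1 (mod 31) since 1·1 = 1 ≡ 1, so λ ≡ 20·1 ≡ 20.
  x = λ² - 19 - 19 = 400 - 38 ≡ 21; y = λ·(19 - 21) - 16 ≡ 6. → (21, 6)

(21, 6)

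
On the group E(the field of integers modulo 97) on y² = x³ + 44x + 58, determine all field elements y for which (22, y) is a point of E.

x³ + 44x + 58 = 11674 ≡ 34 (mod 97).
34 is a non-residue mod 97; no y exists.

none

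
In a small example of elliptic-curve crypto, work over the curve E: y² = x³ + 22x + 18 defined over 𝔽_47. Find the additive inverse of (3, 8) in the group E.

-(3, 8) = (3, -8 mod 47) = (3, 39).

(3, 39)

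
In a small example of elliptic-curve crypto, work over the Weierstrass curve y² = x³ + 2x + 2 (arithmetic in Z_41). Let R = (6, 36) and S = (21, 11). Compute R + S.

(35, 26)

(6, 36) + (21, 11). λ = (11 - 36)/(21 - 6) ≡ 16/15 mod 41. 15⁻¹ ≡ 11 (mod 41) since 15·11 = 165 ≡ 1, so λ ≡ 12.
  x = λ² - 6 - 21 = 144 - 27 ≡ 35; y = λ·(6 - 35) - 36 ≡ 26. → (35, 26)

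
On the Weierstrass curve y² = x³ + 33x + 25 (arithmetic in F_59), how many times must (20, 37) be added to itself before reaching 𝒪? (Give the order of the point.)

2P: tangent at (20, 37): λ = (3·20² + 33)/(2·37) ≡ 53/15. 15⁻¹ ≡ 4 (mod 59) since 15·4 = 60 ≡ 1, so λ ≡ 53·4 ≡ 35.
  x = λ² - 20 - 20 = 1225 - 40 ≡ 5; y = λ·(20 - 5) - 37 ≡ 16. → (5, 16)
3P: (5, 16) + (20, 37). λ = (37 - 16)/(20 - 5) ≡ 21/15 mod 59. 15⁻¹ ≡ 4 (mod 59) since 15·4 = 60 ≡ 1, so λ ≡ 25.
  x = λ² - 5 - 20 = 625 - 25 ≡ 10; y = λ·(5 - 10) - 16 ≡ 36. → (10, 36)
4P: (10, 36) + (20, 37). λ = (37 - 36)/(20 - 10) ≡ 1/10 mod 59. 10⁻¹ ≡ 6 (mod 59), so λ ≡ 6.
  x = λ² - 10 - 20 = 36 - 30 ≡ 6; y = λ·(10 - 6) - 36 ≡ 47. → (6, 47)
5P: (6, 47) + (20, 37). λ = (37 - 47)/(20 - 6) ≡ 49/14 mod 59. 14⁻¹ ≡ 38 (mod 59) since 14·38 = 532 ≡ 1, so λ ≡ 33.
  x = λ² - 6 - 20 = 1089 - 26 ≡ 1; y = λ·(6 - 1) - 47 ≡ 0. → (1, 0)
6P: (1, 0) + (20, 37). λ = (37 - 0)/(20 - 1) ≡ 37/19 mod 59. 19⁻¹ ≡ 28 (mod 59), so λ ≡ 33.
  x = λ² - 1 - 20 = 1089 - 21 ≡ 6; y = λ·(1 - 6) - 0 ≡ 12. → (6, 12)
7P: (6, 12) + (20, 37). λ = (37 - 12)/(20 - 6) ≡ 25/14 mod 59. 14⁻¹ ≡ 38 (mod 59), so λ ≡ 6.
  x = λ² - 6 - 20 = 36 - 26 ≡ 10; y = λ·(6 - 10) - 12 ≡ 23. → (10, 23)
8P: (10, 23) + (20, 37). λ = (37 - 23)/(20 - 10) ≡ 14/10 mod 59. 10⁻¹ ≡ 6 (mod 59), so λ ≡ 25.
  x = λ² - 10 - 20 = 625 - 30 ≡ 5; y = λ·(10 - 5) - 23 ≡ 43. → (5, 43)
9P: (5, 43) + (20, 37). λ = (37 - 43)/(20 - 5) ≡ 53/15 mod 59. 15⁻¹ ≡ 4 (mod 59) since 15·4 = 60 ≡ 1, so λ ≡ 35.
  x = λ² - 5 - 20 = 1225 - 25 ≡ 20; y = λ·(5 - 20) - 43 ≡ 22. → (20, 22)
10P: (20, 22) + (20, 37): same x and y₁ ≡ -y₂, so the sum is 𝒪.
10P = 𝒪, so the order is 10.

10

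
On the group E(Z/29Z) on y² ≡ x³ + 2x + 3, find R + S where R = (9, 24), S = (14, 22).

(5, 15)

(9, 24) + (14, 22). λ = (22 - 24)/(14 - 9) ≡ 27/5 mod 29. 5⁻¹ ≡ 6 (mod 29) since 5·6 = 30 ≡ 1, so λ ≡ 17.
  x = λ² - 9 - 14 = 289 - 23 ≡ 5; y = λ·(9 - 5) - 24 ≡ 15. → (5, 15)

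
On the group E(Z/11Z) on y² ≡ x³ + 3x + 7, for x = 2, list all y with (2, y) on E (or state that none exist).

x³ + 3x + 7 = 21 ≡ 10 (mod 11).
10 is a non-residue mod 11; no y exists.

none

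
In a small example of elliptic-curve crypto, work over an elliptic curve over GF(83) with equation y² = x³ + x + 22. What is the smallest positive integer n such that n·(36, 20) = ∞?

2P: tangent at (36, 20): λ = (3·36² + 1)/(2·20) ≡ 71/40. 40⁻¹ ≡ 27 (mod 83), so λ ≡ 71·27 ≡ 8.
  x = λ² - 36 - 36 = 64 - 72 ≡ 75; y = λ·(36 - 75) - 20 ≡ 0. → (75, 0)
3P: (75, 0) + (36, 20). λ = (20 - 0)/(36 - 75) ≡ 20/44 mod 83. 44⁻¹ ≡ 17 (mod 83), so λ ≡ 8.
  x = λ² - 75 - 36 = 64 - 111 ≡ 36; y = λ·(75 - 36) - 0 ≡ 63. → (36, 63)
4P: (36, 63) + (36, 20): same x and y₁ ≡ -y₂, so the sum is ∞.
4P = ∞, so the order is 4.

4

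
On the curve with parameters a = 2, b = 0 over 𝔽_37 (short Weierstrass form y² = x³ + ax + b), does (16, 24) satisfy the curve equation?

yes

y² = 24² ≡ 21; x³ + 2x + 0 = 4128 ≡ 21 (mod 37). 21 = 21.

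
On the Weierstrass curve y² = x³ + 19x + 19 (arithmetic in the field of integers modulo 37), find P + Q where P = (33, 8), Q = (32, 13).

(33, 8) + (32, 13). λ = (13 - 8)/(32 - 33) ≡ 5/36 mod 37. 36⁻¹ ≡ 36 (mod 37) since 36·36 = 1296 ≡ 1, so λ ≡ 32.
  x = λ² - 33 - 32 = 1024 - 65 ≡ 34; y = λ·(33 - 34) - 8 ≡ 34. → (34, 34)

(34, 34)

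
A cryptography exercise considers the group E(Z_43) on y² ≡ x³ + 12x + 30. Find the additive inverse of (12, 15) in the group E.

(12, 28)

-(12, 15) = (12, -15 mod 43) = (12, 28).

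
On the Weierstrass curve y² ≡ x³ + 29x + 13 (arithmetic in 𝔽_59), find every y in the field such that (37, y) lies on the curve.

x³ + 29x + 13 = 51739 ≡ 55 (mod 59).
55 is a non-residue mod 59; no y exists.

none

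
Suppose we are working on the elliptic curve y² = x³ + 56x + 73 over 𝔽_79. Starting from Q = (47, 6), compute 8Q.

(44, 49)

Repeated addition: build up to 8Q.
2Q: tangent at (47, 6): λ = (3·47² + 56)/(2·6) ≡ 47/12. 12⁻¹ ≡ 33 (mod 79), so λ ≡ 47·33 ≡ 50.
  x = λ² - 47 - 47 = 2500 - 94 ≡ 36; y = λ·(47 - 36) - 6 ≡ 70. → (36, 70)
3Q: (36, 70) + (47, 6). λ = (6 - 70)/(47 - 36) ≡ 15/11 mod 79. 11⁻¹ ≡ 36 (mod 79), so λ ≡ 66.
  x = λ² - 36 - 47 = 4356 - 83 ≡ 7; y = λ·(36 - 7) - 70 ≡ 27. → (7, 27)
4Q: (7, 27) + (47, 6). λ = (6 - 27)/(47 - 7) ≡ 58/40 mod 79. 40⁻¹ ≡ 2 (mod 79) since 40·2 = 80 ≡ 1, so λ ≡ 37.
  x = λ² - 7 - 47 = 1369 - 54 ≡ 51; y = λ·(7 - 51) - 27 ≡ 4. → (51, 4)
5Q: (51, 4) + (47, 6). λ = (6 - 4)/(47 - 51) ≡ 2/75 mod 79. 75⁻¹ ≡ 59 (mod 79), so λ ≡ 39.
  x = λ² - 51 - 47 = 1521 - 98 ≡ 1; y = λ·(51 - 1) - 4 ≡ 50. → (1, 50)
6Q: (1, 50) + (47, 6). λ = (6 - 50)/(47 - 1) ≡ 35/46 mod 79. 46⁻¹ ≡ 67 (mod 79) since 46·67 = 3082 ≡ 1, so λ ≡ 54.
  x = λ² - 1 - 47 = 2916 - 48 ≡ 24; y = λ·(1 - 24) - 50 ≡ 51. → (24, 51)
7Q: (24, 51) + (47, 6). λ = (6 - 51)/(47 - 24) ≡ 34/23 mod 79. 23⁻¹ ≡ 55 (mod 79) since 23·55 = 1265 ≡ 1, so λ ≡ 53.
  x = λ² - 24 - 47 = 2809 - 71 ≡ 52; y = λ·(24 - 52) - 51 ≡ 45. → (52, 45)
8Q: (52, 45) + (47, 6). λ = (6 - 45)/(47 - 52) ≡ 40/74 mod 79. 74⁻¹ ≡ 63 (mod 79), so λ ≡ 71.
  x = λ² - 52 - 47 = 5041 - 99 ≡ 44; y = λ·(52 - 44) - 45 ≡ 49. → (44, 49)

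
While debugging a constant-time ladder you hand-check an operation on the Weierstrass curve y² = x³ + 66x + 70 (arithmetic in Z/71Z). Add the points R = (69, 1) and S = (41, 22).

(37, 46)

(69, 1) + (41, 22). λ = (22 - 1)/(41 - 69) ≡ 21/43 mod 71. 43⁻¹ ≡ 38 (mod 71) since 43·38 = 1634 ≡ 1, so λ ≡ 17.
  x = λ² - 69 - 41 = 289 - 110 ≡ 37; y = λ·(69 - 37) - 1 ≡ 46. → (37, 46)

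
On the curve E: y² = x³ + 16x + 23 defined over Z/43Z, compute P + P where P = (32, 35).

tangent at (32, 35): λ = (3·32² + 16)/(2·35) ≡ 35/27. 27⁻¹ ≡ 8 (mod 43), so λ ≡ 35·8 ≡ 22.
  x = λ² - 32 - 32 = 484 - 64 ≡ 33; y = λ·(32 - 33) - 35 ≡ 29. → (33, 29)

(33, 29)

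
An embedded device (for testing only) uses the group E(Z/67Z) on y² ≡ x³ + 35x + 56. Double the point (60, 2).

(24, 28)

tangent at (60, 2): λ = (3·60² + 35)/(2·2) ≡ 48/4. 4⁻¹ ≡ 17 (mod 67), so λ ≡ 48·17 ≡ 12.
  x = λ² - 60 - 60 = 144 - 120 ≡ 24; y = λ·(60 - 24) - 2 ≡ 28. → (24, 28)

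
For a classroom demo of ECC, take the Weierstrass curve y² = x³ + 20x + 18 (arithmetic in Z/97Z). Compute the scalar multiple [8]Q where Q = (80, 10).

Double-and-add on 8 = (1000)₂. Start with Q = (80, 10) for the leading 1-bit.
double: tangent at (80, 10): λ = (3·80² + 20)/(2·10) ≡ 14/20. 20⁻¹ ≡ 34 (mod 97), so λ ≡ 14·34 ≡ 88.
  x = λ² - 80 - 80 = 7744 - 160 ≡ 18; y = λ·(80 - 18) - 10 ≡ 14. → (18, 14)
double: tangent at (18, 14): λ = (3·18² + 20)/(2·14) ≡ 22/28. 28⁻¹ ≡ 52 (mod 97), so λ ≡ 22·52 ≡ 77.
  x = λ² - 18 - 18 = 5929 - 36 ≡ 73; y = λ·(18 - 73) - 14 ≡ 19. → (73, 19)
double: tangent at (73, 19): λ = (3·73² + 20)/(2·19) ≡ 2/38. 38⁻¹ ≡ 23 (mod 97), so λ ≡ 2·23 ≡ 46.
  x = λ² - 73 - 73 = 2116 - 146 ≡ 30; y = λ·(73 - 30) - 19 ≡ 19. → (30, 19)

(30, 19)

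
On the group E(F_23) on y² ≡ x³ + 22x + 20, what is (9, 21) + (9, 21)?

tangent at (9, 21): λ = (3·9² + 22)/(2·21) ≡ 12/19. 19⁻¹ ≡ 17 (mod 23) since 19·17 = 323 ≡ 1, so λ ≡ 12·17 ≡ 20.
  x = λ² - 9 - 9 = 400 - 18 ≡ 14; y = λ·(9 - 14) - 21 ≡ 17. → (14, 17)

(14, 17)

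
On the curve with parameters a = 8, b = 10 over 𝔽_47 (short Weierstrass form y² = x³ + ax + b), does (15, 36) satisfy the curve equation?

y² = 36² ≡ 27; x³ + 8x + 10 = 3505 ≡ 27 (mod 47). 27 = 27.

yes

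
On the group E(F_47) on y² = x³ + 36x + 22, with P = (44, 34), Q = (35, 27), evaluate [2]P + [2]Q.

(34, 6)

First 2P:
Repeated addition: build up to 2P.
2P: tangent at (44, 34): λ = (3·44² + 36)/(2·34) ≡ 16/21. 21⁻¹ ≡ 9 (mod 47), so λ ≡ 16·9 ≡ 3.
  x = λ² - 44 - 44 = 9 - 88 ≡ 15; y = λ·(44 - 15) - 34 ≡ 6. → (15, 6)
2P = (15, 6).
Next 2Q:
Repeated addition: build up to 2Q.
2Q: tangent at (35, 27): λ = (3·35² + 36)/(2·27) ≡ 45/7. 7⁻¹ ≡ 27 (mod 47) since 7·27 = 189 ≡ 1, so λ ≡ 45·27 ≡ 40.
  x = λ² - 35 - 35 = 1600 - 70 ≡ 26; y = λ·(35 - 26) - 27 ≡ 4. → (26, 4)
2Q = (26, 4).
Finally 2P + 2Q:
(15, 6) + (26, 4). λ = (4 - 6)/(26 - 15) ≡ 45/11 mod 47. 11⁻¹ ≡ 30 (mod 47) since 11·30 = 330 ≡ 1, so λ ≡ 34.
  x = λ² - 15 - 26 = 1156 - 41 ≡ 34; y = λ·(15 - 34) - 6 ≡ 6. → (34, 6)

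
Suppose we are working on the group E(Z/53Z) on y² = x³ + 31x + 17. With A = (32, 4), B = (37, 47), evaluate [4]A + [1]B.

(37, 47)

First 4A:
Repeated addition: build up to 4A.
2A: tangent at (32, 4): λ = (3·32² + 31)/(2·4) ≡ 29/8. 8⁻¹ ≡ 20 (mod 53), so λ ≡ 29·20 ≡ 50.
  x = λ² - 32 - 32 = 2500 - 64 ≡ 51; y = λ·(32 - 51) - 4 ≡ 0. → (51, 0)
3A: (51, 0) + (32, 4). λ = (4 - 0)/(32 - 51) ≡ 4/34 mod 53. 34⁻¹ ≡ 39 (mod 53), so λ ≡ 50.
  x = λ² - 51 - 32 = 2500 - 83 ≡ 32; y = λ·(51 - 32) - 0 ≡ 49. → (32, 49)
4A: (32, 49) + (32, 4): same x and y₁ ≡ -y₂, so the sum is the point at infinity.
4A = the point at infinity.
Finally 4A + B:
the point at infinity + (37, 47) = (37, 47) (identity).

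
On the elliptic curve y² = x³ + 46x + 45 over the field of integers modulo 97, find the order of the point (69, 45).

11

2P: tangent at (69, 45): λ = (3·69² + 46)/(2·45) ≡ 70/90. 90⁻¹ ≡ 83 (mod 97), so λ ≡ 70·83 ≡ 87.
  x = λ² - 69 - 69 = 7569 - 138 ≡ 59; y = λ·(69 - 59) - 45 ≡ 49. → (59, 49)
3P: (59, 49) + (69, 45). λ = (45 - 49)/(69 - 59) ≡ 93/10 mod 97. 10⁻¹ ≡ 68 (mod 97) since 10·68 = 680 ≡ 1, so λ ≡ 19.
  x = λ² - 59 - 69 = 361 - 128 ≡ 39; y = λ·(59 - 39) - 49 ≡ 40. → (39, 40)
4P: (39, 40) + (69, 45). λ = (45 - 40)/(69 - 39) ≡ 5/30 mod 97. 30⁻¹ ≡ 55 (mod 97), so λ ≡ 81.
  x = λ² - 39 - 69 = 6561 - 108 ≡ 51; y = λ·(39 - 51) - 40 ≡ 55. → (51, 55)
5P: (51, 55) + (69, 45). λ = (45 - 55)/(69 - 51) ≡ 87/18 mod 97. 18⁻¹ ≡ 27 (mod 97) since 18·27 = 486 ≡ 1, so λ ≡ 21.
  x = λ² - 51 - 69 = 441 - 120 ≡ 30; y = λ·(51 - 30) - 55 ≡ 95. → (30, 95)
6P: (30, 95) + (69, 45). λ = (45 - 95)/(69 - 30) ≡ 47/39 mod 97. 39⁻¹ ≡ 5 (mod 97) since 39·5 = 195 ≡ 1, so λ ≡ 41.
  x = λ² - 30 - 69 = 1681 - 99 ≡ 30; y = λ·(30 - 30) - 95 ≡ 2. → (30, 2)
7P: (30, 2) + (69, 45). λ = (45 - 2)/(69 - 30) ≡ 43/39 mod 97. 39⁻¹ ≡ 5 (mod 97), so λ ≡ 21.
  x = λ² - 30 - 69 = 441 - 99 ≡ 51; y = λ·(30 - 51) - 2 ≡ 42. → (51, 42)
8P: (51, 42) + (69, 45). λ = (45 - 42)/(69 - 51) ≡ 3/18 mod 97. 18⁻¹ ≡ 27 (mod 97) since 18·27 = 486 ≡ 1, so λ ≡ 81.
  x = λ² - 51 - 69 = 6561 - 120 ≡ 39; y = λ·(51 - 39) - 42 ≡ 57. → (39, 57)
9P: (39, 57) + (69, 45). λ = (45 - 57)/(69 - 39) ≡ 85/30 mod 97. 30⁻¹ ≡ 55 (mod 97) since 30·55 = 1650 ≡ 1, so λ ≡ 19.
  x = λ² - 39 - 69 = 361 - 108 ≡ 59; y = λ·(39 - 59) - 57 ≡ 48. → (59, 48)
10P: (59, 48) + (69, 45). λ = (45 - 48)/(69 - 59) ≡ 94/10 mod 97. 10⁻¹ ≡ 68 (mod 97) since 10·68 = 680 ≡ 1, so λ ≡ 87.
  x = λ² - 59 - 69 = 7569 - 128 ≡ 69; y = λ·(59 - 69) - 48 ≡ 52. → (69, 52)
11P: (69, 52) + (69, 45): same x and y₁ ≡ -y₂, so the sum is O.
11P = O, so the order is 11.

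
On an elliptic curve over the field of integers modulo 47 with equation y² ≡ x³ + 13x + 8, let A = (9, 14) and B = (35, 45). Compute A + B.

(12, 24)

(9, 14) + (35, 45). λ = (45 - 14)/(35 - 9) ≡ 31/26 mod 47. 26⁻¹ ≡ 38 (mod 47), so λ ≡ 3.
  x = λ² - 9 - 35 = 9 - 44 ≡ 12; y = λ·(9 - 12) - 14 ≡ 24. → (12, 24)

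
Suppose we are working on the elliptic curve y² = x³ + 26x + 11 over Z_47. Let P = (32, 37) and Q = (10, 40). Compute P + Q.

(9, 9)

(32, 37) + (10, 40). λ = (40 - 37)/(10 - 32) ≡ 3/25 mod 47. 25⁻¹ ≡ 32 (mod 47), so λ ≡ 2.
  x = λ² - 32 - 10 = 4 - 42 ≡ 9; y = λ·(32 - 9) - 37 ≡ 9. → (9, 9)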